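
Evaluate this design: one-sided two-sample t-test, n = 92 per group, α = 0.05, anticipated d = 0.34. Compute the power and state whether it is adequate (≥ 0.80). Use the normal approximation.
Power ≈ 0.75; the study is underpowered (power < 0.80)

Power calculation (two-sample t-test, normal approximation):
z_β = d · √(n/2) - z_α
z_β = 0.34 · √(92/2) - 1.645
z_β = 0.34 · 6.782 - 1.645
z_β = 0.661

Power = Φ(z_β) = Φ(0.661) ≈ 0.746

Effect size d = 0.34 is small by Cohen's convention (0.2/0.5/0.8).

Threshold: power ≥ 0.80 is conventionally adequate.
Power ≈ 0.75 → the study is underpowered (power < 0.80).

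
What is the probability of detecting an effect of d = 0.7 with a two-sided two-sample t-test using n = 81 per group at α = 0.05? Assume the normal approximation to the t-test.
Power ≈ 0.99

Power calculation (two-sample t-test, normal approximation):
z_β = d · √(n/2) - z_{α/2}
z_β = 0.7 · √(81/2) - 1.960
z_β = 0.7 · 6.364 - 1.960
z_β = 2.495

Power = Φ(z_β) = Φ(2.495) ≈ 0.994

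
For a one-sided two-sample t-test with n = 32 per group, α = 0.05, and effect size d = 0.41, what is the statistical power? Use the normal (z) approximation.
Power ≈ 0.50

Power calculation (two-sample t-test, normal approximation):
z_β = d · √(n/2) - z_α
z_β = 0.41 · √(32/2) - 1.645
z_β = 0.41 · 4.000 - 1.645
z_β = -0.005

Power = Φ(z_β) = Φ(-0.005) ≈ 0.498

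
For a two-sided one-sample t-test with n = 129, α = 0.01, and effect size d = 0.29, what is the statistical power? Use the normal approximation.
Power ≈ 0.76

Power calculation (one-sample t-test, normal approximation):
z_β = d · √n - z_{α/2}
z_β = 0.29 · √129 - 2.576
z_β = 0.29 · 11.358 - 2.576
z_β = 0.718

Power = Φ(z_β) = Φ(0.718) ≈ 0.764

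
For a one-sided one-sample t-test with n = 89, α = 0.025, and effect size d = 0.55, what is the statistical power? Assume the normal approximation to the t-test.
Power ≈ 1.00

Power calculation (one-sample t-test, normal approximation):
z_β = d · √n - z_α
z_β = 0.55 · √89 - 1.960
z_β = 0.55 · 9.434 - 1.960
z_β = 3.229

Power = Φ(z_β) = Φ(3.229) ≈ 0.999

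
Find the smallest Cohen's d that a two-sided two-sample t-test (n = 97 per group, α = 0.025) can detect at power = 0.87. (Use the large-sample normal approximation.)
d ≈ 0.48

Minimum detectable effect (two-sample t-test, normal approximation):
d = (z_{α/2} + z_β) / √(n/2)
d = (2.241 + 1.126) / √(97/2)
d = 3.368 / 6.964
d ≈ 0.48

By Cohen's convention (0.2 small / 0.5 medium / 0.8 large): small effect.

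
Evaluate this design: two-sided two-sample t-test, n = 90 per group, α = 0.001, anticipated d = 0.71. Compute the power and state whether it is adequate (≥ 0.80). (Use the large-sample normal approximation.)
Power ≈ 0.93; the study is adequately powered (power ≥ 0.80)

Power calculation (two-sample t-test, normal approximation):
z_β = d · √(n/2) - z_{α/2}
z_β = 0.71 · √(90/2) - 3.291
z_β = 0.71 · 6.708 - 3.291
z_β = 1.472

Power = Φ(z_β) = Φ(1.472) ≈ 0.930

Effect size d = 0.71 is medium by Cohen's convention (0.2/0.5/0.8).

Threshold: power ≥ 0.80 is conventionally adequate.
Power ≈ 0.93 → the study is adequately powered (power ≥ 0.80).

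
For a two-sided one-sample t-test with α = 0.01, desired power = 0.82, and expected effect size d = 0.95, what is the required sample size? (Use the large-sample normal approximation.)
n = 14

Sample size formula (one-sample t-test, normal approximation):
n = ((z_{α/2} + z_β) / d)²

z_{α/2} = 2.576 (for α = 0.01, two-sided)
z_β = 0.915 (for power = 0.82)
d = 0.95

n = ((2.576 + 0.915) / 0.95)²
n = (3.675)²
n ≈ 13.51
Round up to the next whole number: n = 14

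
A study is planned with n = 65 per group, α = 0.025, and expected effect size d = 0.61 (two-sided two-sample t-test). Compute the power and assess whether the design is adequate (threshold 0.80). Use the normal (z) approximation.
Power ≈ 0.89; the study is adequately powered (power ≥ 0.80)

Power calculation (two-sample t-test, normal approximation):
z_β = d · √(n/2) - z_{α/2}
z_β = 0.61 · √(65/2) - 2.241
z_β = 0.61 · 5.701 - 2.241
z_β = 1.236

Power = Φ(z_β) = Φ(1.236) ≈ 0.892

Effect size d = 0.61 is medium by Cohen's convention (0.2/0.5/0.8).

Threshold: power ≥ 0.80 is conventionally adequate.
Power ≈ 0.89 → the study is adequately powered (power ≥ 0.80).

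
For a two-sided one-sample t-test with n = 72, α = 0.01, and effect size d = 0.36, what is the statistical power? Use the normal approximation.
Power ≈ 0.68

Power calculation (one-sample t-test, normal approximation):
z_β = d · √n - z_{α/2}
z_β = 0.36 · √72 - 2.576
z_β = 0.36 · 8.485 - 2.576
z_β = 0.479

Power = Φ(z_β) = Φ(0.479) ≈ 0.684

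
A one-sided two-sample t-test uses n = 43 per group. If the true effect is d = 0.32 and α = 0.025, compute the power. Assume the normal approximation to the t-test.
Power ≈ 0.32

Power calculation (two-sample t-test, normal approximation):
z_β = d · √(n/2) - z_α
z_β = 0.32 · √(43/2) - 1.960
z_β = 0.32 · 4.637 - 1.960
z_β = -0.476

Power = Φ(z_β) = Φ(-0.476) ≈ 0.317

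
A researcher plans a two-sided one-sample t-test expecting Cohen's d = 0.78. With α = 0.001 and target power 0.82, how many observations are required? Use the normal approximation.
n = 30

Sample size formula (one-sample t-test, normal approximation):
n = ((z_{α/2} + z_β) / d)²

z_{α/2} = 3.291 (for α = 0.001, two-sided)
z_β = 0.915 (for power = 0.82)
d = 0.78

n = ((3.291 + 0.915) / 0.78)²
n = (5.392)²
n ≈ 29.07
Round up to the next whole number: n = 30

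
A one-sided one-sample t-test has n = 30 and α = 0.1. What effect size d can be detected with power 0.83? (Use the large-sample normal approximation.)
d ≈ 0.41

Minimum detectable effect (one-sample t-test, normal approximation):
d = (z_α + z_β) / √n
d = (1.282 + 0.954) / √30
d = 2.236 / 5.477
d ≈ 0.41

By Cohen's convention (0.2 small / 0.5 medium / 0.8 large): small effect.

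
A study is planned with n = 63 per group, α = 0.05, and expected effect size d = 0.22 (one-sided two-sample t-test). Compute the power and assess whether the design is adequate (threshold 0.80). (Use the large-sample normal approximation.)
Power ≈ 0.34; the study is underpowered (power < 0.80)

Power calculation (two-sample t-test, normal approximation):
z_β = d · √(n/2) - z_α
z_β = 0.22 · √(63/2) - 1.645
z_β = 0.22 · 5.612 - 1.645
z_β = -0.410

Power = Φ(z_β) = Φ(-0.410) ≈ 0.341

Effect size d = 0.22 is small by Cohen's convention (0.2/0.5/0.8).

Threshold: power ≥ 0.80 is conventionally adequate.
Power ≈ 0.34 → the study is underpowered (power < 0.80).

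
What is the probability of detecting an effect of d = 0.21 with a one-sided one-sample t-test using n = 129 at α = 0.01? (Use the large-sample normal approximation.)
Power ≈ 0.52

Power calculation (one-sample t-test, normal approximation):
z_β = d · √n - z_α
z_β = 0.21 · √129 - 2.326
z_β = 0.21 · 11.358 - 2.326
z_β = 0.059

Power = Φ(z_β) = Φ(0.059) ≈ 0.523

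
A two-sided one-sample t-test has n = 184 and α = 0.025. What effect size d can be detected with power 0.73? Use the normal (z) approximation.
d ≈ 0.21

Minimum detectable effect (one-sample t-test, normal approximation):
d = (z_{α/2} + z_β) / √n
d = (2.241 + 0.613) / √184
d = 2.854 / 13.565
d ≈ 0.21

By Cohen's convention (0.2 small / 0.5 medium / 0.8 large): small effect.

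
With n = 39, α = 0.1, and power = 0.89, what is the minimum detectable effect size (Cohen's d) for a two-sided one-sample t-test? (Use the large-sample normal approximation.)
d ≈ 0.46

Minimum detectable effect (one-sample t-test, normal approximation):
d = (z_{α/2} + z_β) / √n
d = (1.645 + 1.227) / √39
d = 2.871 / 6.245
d ≈ 0.46

By Cohen's convention (0.2 small / 0.5 medium / 0.8 large): small effect.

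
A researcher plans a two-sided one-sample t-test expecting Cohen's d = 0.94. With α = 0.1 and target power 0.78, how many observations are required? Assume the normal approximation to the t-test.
n = 7

Sample size formula (one-sample t-test, normal approximation):
n = ((z_{α/2} + z_β) / d)²

z_{α/2} = 1.645 (for α = 0.1, two-sided)
z_β = 0.772 (for power = 0.78)
d = 0.94

n = ((1.645 + 0.772) / 0.94)²
n = (2.571)²
n ≈ 6.61
Round up to the next whole number: n = 7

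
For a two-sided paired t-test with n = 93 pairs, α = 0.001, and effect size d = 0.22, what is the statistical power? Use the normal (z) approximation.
Power ≈ 0.12

Power calculation (paired t-test, normal approximation):
z_β = d · √n - z_{α/2}
z_β = 0.22 · √93 - 3.291
z_β = 0.22 · 9.644 - 3.291
z_β = -1.169

Power = Φ(z_β) = Φ(-1.169) ≈ 0.121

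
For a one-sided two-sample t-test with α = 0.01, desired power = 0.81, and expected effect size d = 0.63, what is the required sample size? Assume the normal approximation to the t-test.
n = 52 per group

Sample size formula (two-sample t-test, normal approximation):
n = 2 · ((z_α + z_β) / d)²

z_α = 2.326 (for α = 0.01, one-sided)
z_β = 0.878 (for power = 0.81)
d = 0.63

n = 2 · ((2.326 + 0.878) / 0.63)²
n = 2 · (5.086)²
n ≈ 51.73
Round up to the next whole number: n = 52 per group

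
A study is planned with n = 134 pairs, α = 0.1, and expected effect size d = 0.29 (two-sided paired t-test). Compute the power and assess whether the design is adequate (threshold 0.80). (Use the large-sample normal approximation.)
Power ≈ 0.96; the study is adequately powered (power ≥ 0.80)

Power calculation (paired t-test, normal approximation):
z_β = d · √n - z_{α/2}
z_β = 0.29 · √134 - 1.645
z_β = 0.29 · 11.576 - 1.645
z_β = 1.712

Power = Φ(z_β) = Φ(1.712) ≈ 0.957

Effect size d = 0.29 is small by Cohen's convention (0.2/0.5/0.8).

Threshold: power ≥ 0.80 is conventionally adequate.
Power ≈ 0.96 → the study is adequately powered (power ≥ 0.80).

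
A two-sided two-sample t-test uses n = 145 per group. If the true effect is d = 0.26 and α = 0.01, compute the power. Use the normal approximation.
Power ≈ 0.36

Power calculation (two-sample t-test, normal approximation):
z_β = d · √(n/2) - z_{α/2}
z_β = 0.26 · √(145/2) - 2.576
z_β = 0.26 · 8.515 - 2.576
z_β = -0.362

Power = Φ(z_β) = Φ(-0.362) ≈ 0.359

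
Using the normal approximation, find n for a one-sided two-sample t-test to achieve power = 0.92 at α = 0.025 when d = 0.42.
n = 129 per group

Sample size formula (two-sample t-test, normal approximation):
n = 2 · ((z_α + z_β) / d)²

z_α = 1.960 (for α = 0.025, one-sided)
z_β = 1.405 (for power = 0.92)
d = 0.42

n = 2 · ((1.960 + 1.405) / 0.42)²
n = 2 · (8.012)²
n ≈ 128.38
Round up to the next whole number: n = 129 per group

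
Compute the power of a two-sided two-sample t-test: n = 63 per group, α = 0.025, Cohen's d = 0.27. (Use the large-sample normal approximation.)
Power ≈ 0.23

Power calculation (two-sample t-test, normal approximation):
z_β = d · √(n/2) - z_{α/2}
z_β = 0.27 · √(63/2) - 2.241
z_β = 0.27 · 5.612 - 2.241
z_β = -0.726

Power = Φ(z_β) = Φ(-0.726) ≈ 0.234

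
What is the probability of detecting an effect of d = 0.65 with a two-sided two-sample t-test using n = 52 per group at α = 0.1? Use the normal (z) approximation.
Power ≈ 0.95

Power calculation (two-sample t-test, normal approximation):
z_β = d · √(n/2) - z_{α/2}
z_β = 0.65 · √(52/2) - 1.645
z_β = 0.65 · 5.099 - 1.645
z_β = 1.670

Power = Φ(z_β) = Φ(1.670) ≈ 0.952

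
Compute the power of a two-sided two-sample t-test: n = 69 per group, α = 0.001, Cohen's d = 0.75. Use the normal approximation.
Power ≈ 0.87

Power calculation (two-sample t-test, normal approximation):
z_β = d · √(n/2) - z_{α/2}
z_β = 0.75 · √(69/2) - 3.291
z_β = 0.75 · 5.874 - 3.291
z_β = 1.115

Power = Φ(z_β) = Φ(1.115) ≈ 0.868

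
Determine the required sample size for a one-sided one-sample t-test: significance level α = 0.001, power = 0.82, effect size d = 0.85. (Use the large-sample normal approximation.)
n = 23

Sample size formula (one-sample t-test, normal approximation):
n = ((z_α + z_β) / d)²

z_α = 3.090 (for α = 0.001, one-sided)
z_β = 0.915 (for power = 0.82)
d = 0.85

n = ((3.090 + 0.915) / 0.85)²
n = (4.712)²
n ≈ 22.20
Round up to the next whole number: n = 23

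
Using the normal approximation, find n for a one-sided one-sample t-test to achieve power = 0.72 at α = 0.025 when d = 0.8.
n = 11

Sample size formula (one-sample t-test, normal approximation):
n = ((z_α + z_β) / d)²

z_α = 1.960 (for α = 0.025, one-sided)
z_β = 0.583 (for power = 0.72)
d = 0.8

n = ((1.960 + 0.583) / 0.8)²
n = (3.179)²
n ≈ 10.11
Round up to the next whole number: n = 11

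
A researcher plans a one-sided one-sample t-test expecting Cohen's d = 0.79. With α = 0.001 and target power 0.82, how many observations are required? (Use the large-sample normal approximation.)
n = 26

Sample size formula (one-sample t-test, normal approximation):
n = ((z_α + z_β) / d)²

z_α = 3.090 (for α = 0.001, one-sided)
z_β = 0.915 (for power = 0.82)
d = 0.79

n = ((3.090 + 0.915) / 0.79)²
n = (5.070)²
n ≈ 25.70
Round up to the next whole number: n = 26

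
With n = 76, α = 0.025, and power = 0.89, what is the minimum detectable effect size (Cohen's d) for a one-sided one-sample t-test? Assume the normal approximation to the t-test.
d ≈ 0.37

Minimum detectable effect (one-sample t-test, normal approximation):
d = (z_α + z_β) / √n
d = (1.960 + 1.227) / √76
d = 3.186 / 8.718
d ≈ 0.37

By Cohen's convention (0.2 small / 0.5 medium / 0.8 large): small effect.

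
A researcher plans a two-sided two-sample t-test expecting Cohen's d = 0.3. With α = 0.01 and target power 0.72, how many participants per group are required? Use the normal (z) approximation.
n = 222 per group

Sample size formula (two-sample t-test, normal approximation):
n = 2 · ((z_{α/2} + z_β) / d)²

z_{α/2} = 2.576 (for α = 0.01, two-sided)
z_β = 0.583 (for power = 0.72)
d = 0.3

n = 2 · ((2.576 + 0.583) / 0.3)²
n = 2 · (10.530)²
n ≈ 221.76
Round up to the next whole number: n = 222 per group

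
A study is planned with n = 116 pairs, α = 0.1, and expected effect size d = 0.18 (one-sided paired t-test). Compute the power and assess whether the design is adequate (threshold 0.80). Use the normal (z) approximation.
Power ≈ 0.74; the study is underpowered (power < 0.80)

Power calculation (paired t-test, normal approximation):
z_β = d · √n - z_α
z_β = 0.18 · √116 - 1.282
z_β = 0.18 · 10.770 - 1.282
z_β = 0.657

Power = Φ(z_β) = Φ(0.657) ≈ 0.744

Effect size d = 0.18 is very small by Cohen's convention (0.2/0.5/0.8).

Threshold: power ≥ 0.80 is conventionally adequate.
Power ≈ 0.74 → the study is underpowered (power < 0.80).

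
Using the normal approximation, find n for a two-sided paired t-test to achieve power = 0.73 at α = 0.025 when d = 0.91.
n = 10 pairs

Sample size formula (paired t-test, normal approximation):
n = ((z_{α/2} + z_β) / d)²

z_{α/2} = 2.241 (for α = 0.025, two-sided)
z_β = 0.613 (for power = 0.73)
d = 0.91

n = ((2.241 + 0.613) / 0.91)²
n = (3.136)²
n ≈ 9.83
Round up to the next whole number: n = 10 pairs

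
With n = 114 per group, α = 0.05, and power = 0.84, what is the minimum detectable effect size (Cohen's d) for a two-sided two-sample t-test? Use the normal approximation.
d ≈ 0.39

Minimum detectable effect (two-sample t-test, normal approximation):
d = (z_{α/2} + z_β) / √(n/2)
d = (1.960 + 0.994) / √(114/2)
d = 2.954 / 7.550
d ≈ 0.39

By Cohen's convention (0.2 small / 0.5 medium / 0.8 large): small effect.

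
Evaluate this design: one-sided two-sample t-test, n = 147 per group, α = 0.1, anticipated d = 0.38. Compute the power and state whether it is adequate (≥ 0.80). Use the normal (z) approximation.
Power ≈ 0.98; the study is adequately powered (power ≥ 0.80)

Power calculation (two-sample t-test, normal approximation):
z_β = d · √(n/2) - z_α
z_β = 0.38 · √(147/2) - 1.282
z_β = 0.38 · 8.573 - 1.282
z_β = 1.976

Power = Φ(z_β) = Φ(1.976) ≈ 0.976

Effect size d = 0.38 is small by Cohen's convention (0.2/0.5/0.8).

Threshold: power ≥ 0.80 is conventionally adequate.
Power ≈ 0.98 → the study is adequately powered (power ≥ 0.80).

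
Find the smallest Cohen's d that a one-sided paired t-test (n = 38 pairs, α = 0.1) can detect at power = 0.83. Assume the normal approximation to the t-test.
d ≈ 0.36

Minimum detectable effect (paired t-test, normal approximation):
d = (z_α + z_β) / √n
d = (1.282 + 0.954) / √38
d = 2.236 / 6.164
d ≈ 0.36

By Cohen's convention (0.2 small / 0.5 medium / 0.8 large): small effect.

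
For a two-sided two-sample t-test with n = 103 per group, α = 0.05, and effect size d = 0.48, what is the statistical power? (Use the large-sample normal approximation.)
Power ≈ 0.93

Power calculation (two-sample t-test, normal approximation):
z_β = d · √(n/2) - z_{α/2}
z_β = 0.48 · √(103/2) - 1.960
z_β = 0.48 · 7.176 - 1.960
z_β = 1.485

Power = Φ(z_β) = Φ(1.485) ≈ 0.931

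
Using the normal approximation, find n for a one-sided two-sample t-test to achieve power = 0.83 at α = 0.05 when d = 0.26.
n = 200 per group

Sample size formula (two-sample t-test, normal approximation):
n = 2 · ((z_α + z_β) / d)²

z_α = 1.645 (for α = 0.05, one-sided)
z_β = 0.954 (for power = 0.83)
d = 0.26

n = 2 · ((1.645 + 0.954) / 0.26)²
n = 2 · (9.996)²
n ≈ 199.84
Round up to the next whole number: n = 200 per group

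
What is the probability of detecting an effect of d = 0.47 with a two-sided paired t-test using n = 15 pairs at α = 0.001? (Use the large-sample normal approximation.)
Power ≈ 0.07

Power calculation (paired t-test, normal approximation):
z_β = d · √n - z_{α/2}
z_β = 0.47 · √15 - 3.291
z_β = 0.47 · 3.873 - 3.291
z_β = -1.470

Power = Φ(z_β) = Φ(-1.470) ≈ 0.071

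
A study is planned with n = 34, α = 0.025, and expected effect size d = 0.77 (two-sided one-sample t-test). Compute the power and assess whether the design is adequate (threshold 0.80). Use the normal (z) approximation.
Power ≈ 0.99; the study is adequately powered (power ≥ 0.80)

Power calculation (one-sample t-test, normal approximation):
z_β = d · √n - z_{α/2}
z_β = 0.77 · √34 - 2.241
z_β = 0.77 · 5.831 - 2.241
z_β = 2.248

Power = Φ(z_β) = Φ(2.248) ≈ 0.988

Effect size d = 0.77 is medium by Cohen's convention (0.2/0.5/0.8).

Threshold: power ≥ 0.80 is conventionally adequate.
Power ≈ 0.99 → the study is adequately powered (power ≥ 0.80).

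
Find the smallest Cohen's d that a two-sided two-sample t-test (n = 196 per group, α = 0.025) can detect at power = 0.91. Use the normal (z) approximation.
d ≈ 0.36

Minimum detectable effect (two-sample t-test, normal approximation):
d = (z_{α/2} + z_β) / √(n/2)
d = (2.241 + 1.341) / √(196/2)
d = 3.582 / 9.899
d ≈ 0.36

By Cohen's convention (0.2 small / 0.5 medium / 0.8 large): small effect.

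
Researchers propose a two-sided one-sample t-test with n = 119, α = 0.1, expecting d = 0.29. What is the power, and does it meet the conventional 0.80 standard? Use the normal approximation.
Power ≈ 0.94; the study is adequately powered (power ≥ 0.80)

Power calculation (one-sample t-test, normal approximation):
z_β = d · √n - z_{α/2}
z_β = 0.29 · √119 - 1.645
z_β = 0.29 · 10.909 - 1.645
z_β = 1.519

Power = Φ(z_β) = Φ(1.519) ≈ 0.936

Effect size d = 0.29 is small by Cohen's convention (0.2/0.5/0.8).

Threshold: power ≥ 0.80 is conventionally adequate.
Power ≈ 0.94 → the study is adequately powered (power ≥ 0.80).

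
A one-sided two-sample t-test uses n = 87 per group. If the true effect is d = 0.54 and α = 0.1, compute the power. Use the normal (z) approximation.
Power ≈ 0.99

Power calculation (two-sample t-test, normal approximation):
z_β = d · √(n/2) - z_α
z_β = 0.54 · √(87/2) - 1.282
z_β = 0.54 · 6.595 - 1.282
z_β = 2.280

Power = Φ(z_β) = Φ(2.280) ≈ 0.989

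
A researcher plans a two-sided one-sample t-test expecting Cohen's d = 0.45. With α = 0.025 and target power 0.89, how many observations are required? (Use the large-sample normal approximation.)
n = 60

Sample size formula (one-sample t-test, normal approximation):
n = ((z_{α/2} + z_β) / d)²

z_{α/2} = 2.241 (for α = 0.025, two-sided)
z_β = 1.227 (for power = 0.89)
d = 0.45

n = ((2.241 + 1.227) / 0.45)²
n = (7.707)²
n ≈ 59.40
Round up to the next whole number: n = 60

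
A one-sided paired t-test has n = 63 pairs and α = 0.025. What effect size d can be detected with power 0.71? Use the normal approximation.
d ≈ 0.32

Minimum detectable effect (paired t-test, normal approximation):
d = (z_α + z_β) / √n
d = (1.960 + 0.553) / √63
d = 2.513 / 7.937
d ≈ 0.32

By Cohen's convention (0.2 small / 0.5 medium / 0.8 large): small effect.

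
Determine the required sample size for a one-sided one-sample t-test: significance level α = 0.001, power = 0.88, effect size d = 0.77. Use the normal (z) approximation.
n = 31

Sample size formula (one-sample t-test, normal approximation):
n = ((z_α + z_β) / d)²

z_α = 3.090 (for α = 0.001, one-sided)
z_β = 1.175 (for power = 0.88)
d = 0.77

n = ((3.090 + 1.175) / 0.77)²
n = (5.539)²
n ≈ 30.68
Round up to the next whole number: n = 31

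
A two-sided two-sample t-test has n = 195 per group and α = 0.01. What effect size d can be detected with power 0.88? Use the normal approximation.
d ≈ 0.38

Minimum detectable effect (two-sample t-test, normal approximation):
d = (z_{α/2} + z_β) / √(n/2)
d = (2.576 + 1.175) / √(195/2)
d = 3.751 / 9.874
d ≈ 0.38

By Cohen's convention (0.2 small / 0.5 medium / 0.8 large): small effect.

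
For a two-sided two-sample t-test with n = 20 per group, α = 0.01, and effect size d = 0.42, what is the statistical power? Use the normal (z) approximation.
Power ≈ 0.11

Power calculation (two-sample t-test, normal approximation):
z_β = d · √(n/2) - z_{α/2}
z_β = 0.42 · √(20/2) - 2.576
z_β = 0.42 · 3.162 - 2.576
z_β = -1.248

Power = Φ(z_β) = Φ(-1.248) ≈ 0.106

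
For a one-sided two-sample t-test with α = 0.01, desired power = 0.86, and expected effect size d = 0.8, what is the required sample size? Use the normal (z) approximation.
n = 37 per group

Sample size formula (two-sample t-test, normal approximation):
n = 2 · ((z_α + z_β) / d)²

z_α = 2.326 (for α = 0.01, one-sided)
z_β = 1.080 (for power = 0.86)
d = 0.8

n = 2 · ((2.326 + 1.080) / 0.8)²
n = 2 · (4.258)²
n ≈ 36.26
Round up to the next whole number: n = 37 per group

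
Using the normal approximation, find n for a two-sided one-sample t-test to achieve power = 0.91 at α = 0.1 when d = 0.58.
n = 27

Sample size formula (one-sample t-test, normal approximation):
n = ((z_{α/2} + z_β) / d)²

z_{α/2} = 1.645 (for α = 0.1, two-sided)
z_β = 1.341 (for power = 0.91)
d = 0.58

n = ((1.645 + 1.341) / 0.58)²
n = (5.148)²
n ≈ 26.50
Round up to the next whole number: n = 27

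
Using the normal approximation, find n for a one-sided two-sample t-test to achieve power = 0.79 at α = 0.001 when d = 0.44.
n = 157 per group

Sample size formula (two-sample t-test, normal approximation):
n = 2 · ((z_α + z_β) / d)²

z_α = 3.090 (for α = 0.001, one-sided)
z_β = 0.806 (for power = 0.79)
d = 0.44

n = 2 · ((3.090 + 0.806) / 0.44)²
n = 2 · (8.855)²
n ≈ 156.82
Round up to the next whole number: n = 157 per group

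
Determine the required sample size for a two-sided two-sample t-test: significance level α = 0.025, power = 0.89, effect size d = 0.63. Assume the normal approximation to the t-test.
n = 61 per group

Sample size formula (two-sample t-test, normal approximation):
n = 2 · ((z_{α/2} + z_β) / d)²

z_{α/2} = 2.241 (for α = 0.025, two-sided)
z_β = 1.227 (for power = 0.89)
d = 0.63

n = 2 · ((2.241 + 1.227) / 0.63)²
n = 2 · (5.505)²
n ≈ 60.61
Round up to the next whole number: n = 61 per group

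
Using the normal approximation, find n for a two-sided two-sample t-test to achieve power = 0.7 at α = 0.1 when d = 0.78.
n = 16 per group

Sample size formula (two-sample t-test, normal approximation):
n = 2 · ((z_{α/2} + z_β) / d)²

z_{α/2} = 1.645 (for α = 0.1, two-sided)
z_β = 0.524 (for power = 0.7)
d = 0.78

n = 2 · ((1.645 + 0.524) / 0.78)²
n = 2 · (2.781)²
n ≈ 15.47
Round up to the next whole number: n = 16 per group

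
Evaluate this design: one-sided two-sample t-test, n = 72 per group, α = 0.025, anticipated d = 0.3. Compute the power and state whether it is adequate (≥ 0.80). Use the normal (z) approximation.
Power ≈ 0.44; the study is underpowered (power < 0.80)

Power calculation (two-sample t-test, normal approximation):
z_β = d · √(n/2) - z_α
z_β = 0.3 · √(72/2) - 1.960
z_β = 0.3 · 6.000 - 1.960
z_β = -0.160

Power = Φ(z_β) = Φ(-0.160) ≈ 0.436

Effect size d = 0.3 is small by Cohen's convention (0.2/0.5/0.8).

Threshold: power ≥ 0.80 is conventionally adequate.
Power ≈ 0.44 → the study is underpowered (power < 0.80).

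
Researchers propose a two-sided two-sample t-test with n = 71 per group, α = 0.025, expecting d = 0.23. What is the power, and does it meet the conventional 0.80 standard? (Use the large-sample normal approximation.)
Power ≈ 0.19; the study is underpowered (power < 0.80)

Power calculation (two-sample t-test, normal approximation):
z_β = d · √(n/2) - z_{α/2}
z_β = 0.23 · √(71/2) - 2.241
z_β = 0.23 · 5.958 - 2.241
z_β = -0.871

Power = Φ(z_β) = Φ(-0.871) ≈ 0.192

Effect size d = 0.23 is small by Cohen's convention (0.2/0.5/0.8).

Threshold: power ≥ 0.80 is conventionally adequate.
Power ≈ 0.19 → the study is underpowered (power < 0.80).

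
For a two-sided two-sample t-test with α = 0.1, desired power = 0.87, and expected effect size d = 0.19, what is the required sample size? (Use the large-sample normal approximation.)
n = 426 per group

Sample size formula (two-sample t-test, normal approximation):
n = 2 · ((z_{α/2} + z_β) / d)²

z_{α/2} = 1.645 (for α = 0.1, two-sided)
z_β = 1.126 (for power = 0.87)
d = 0.19

n = 2 · ((1.645 + 1.126) / 0.19)²
n = 2 · (14.584)²
n ≈ 425.39
Round up to the next whole number: n = 426 per group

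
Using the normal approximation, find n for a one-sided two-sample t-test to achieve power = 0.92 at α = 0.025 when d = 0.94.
n = 26 per group

Sample size formula (two-sample t-test, normal approximation):
n = 2 · ((z_α + z_β) / d)²

z_α = 1.960 (for α = 0.025, one-sided)
z_β = 1.405 (for power = 0.92)
d = 0.94

n = 2 · ((1.960 + 1.405) / 0.94)²
n = 2 · (3.580)²
n ≈ 25.63
Round up to the next whole number: n = 26 per group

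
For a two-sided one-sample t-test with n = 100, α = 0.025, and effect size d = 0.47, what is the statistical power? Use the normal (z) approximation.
Power ≈ 0.99

Power calculation (one-sample t-test, normal approximation):
z_β = d · √n - z_{α/2}
z_β = 0.47 · √100 - 2.241
z_β = 0.47 · 10.000 - 2.241
z_β = 2.459

Power = Φ(z_β) = Φ(2.459) ≈ 0.993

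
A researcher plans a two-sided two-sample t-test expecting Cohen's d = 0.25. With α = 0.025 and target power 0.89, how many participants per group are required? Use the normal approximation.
n = 385 per group

Sample size formula (two-sample t-test, normal approximation):
n = 2 · ((z_{α/2} + z_β) / d)²

z_{α/2} = 2.241 (for α = 0.025, two-sided)
z_β = 1.227 (for power = 0.89)
d = 0.25

n = 2 · ((2.241 + 1.227) / 0.25)²
n = 2 · (13.872)²
n ≈ 384.86
Round up to the next whole number: n = 385 per group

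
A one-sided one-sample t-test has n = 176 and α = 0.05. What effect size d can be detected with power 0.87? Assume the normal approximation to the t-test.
d ≈ 0.21

Minimum detectable effect (one-sample t-test, normal approximation):
d = (z_α + z_β) / √n
d = (1.645 + 1.126) / √176
d = 2.771 / 13.266
d ≈ 0.21

By Cohen's convention (0.2 small / 0.5 medium / 0.8 large): small effect.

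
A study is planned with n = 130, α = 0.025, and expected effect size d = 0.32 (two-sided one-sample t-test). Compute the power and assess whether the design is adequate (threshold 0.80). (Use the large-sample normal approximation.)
Power ≈ 0.92; the study is adequately powered (power ≥ 0.80)

Power calculation (one-sample t-test, normal approximation):
z_β = d · √n - z_{α/2}
z_β = 0.32 · √130 - 2.241
z_β = 0.32 · 11.402 - 2.241
z_β = 1.407

Power = Φ(z_β) = Φ(1.407) ≈ 0.920

Effect size d = 0.32 is small by Cohen's convention (0.2/0.5/0.8).

Threshold: power ≥ 0.80 is conventionally adequate.
Power ≈ 0.92 → the study is adequately powered (power ≥ 0.80).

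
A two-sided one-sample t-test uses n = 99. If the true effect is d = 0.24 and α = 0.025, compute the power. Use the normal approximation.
Power ≈ 0.56

Power calculation (one-sample t-test, normal approximation):
z_β = d · √n - z_{α/2}
z_β = 0.24 · √99 - 2.241
z_β = 0.24 · 9.950 - 2.241
z_β = 0.147

Power = Φ(z_β) = Φ(0.147) ≈ 0.558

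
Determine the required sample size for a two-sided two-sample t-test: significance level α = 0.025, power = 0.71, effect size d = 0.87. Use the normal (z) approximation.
n = 21 per group

Sample size formula (two-sample t-test, normal approximation):
n = 2 · ((z_{α/2} + z_β) / d)²

z_{α/2} = 2.241 (for α = 0.025, two-sided)
z_β = 0.553 (for power = 0.71)
d = 0.87

n = 2 · ((2.241 + 0.553) / 0.87)²
n = 2 · (3.211)²
n ≈ 20.62
Round up to the next whole number: n = 21 per group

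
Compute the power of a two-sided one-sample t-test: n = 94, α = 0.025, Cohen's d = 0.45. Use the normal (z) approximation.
Power ≈ 0.98

Power calculation (one-sample t-test, normal approximation):
z_β = d · √n - z_{α/2}
z_β = 0.45 · √94 - 2.241
z_β = 0.45 · 9.695 - 2.241
z_β = 2.122

Power = Φ(z_β) = Φ(2.122) ≈ 0.983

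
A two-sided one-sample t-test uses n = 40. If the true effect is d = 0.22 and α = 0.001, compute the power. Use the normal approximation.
Power ≈ 0.03

Power calculation (one-sample t-test, normal approximation):
z_β = d · √n - z_{α/2}
z_β = 0.22 · √40 - 3.291
z_β = 0.22 · 6.325 - 3.291
z_β = -1.899

Power = Φ(z_β) = Φ(-1.899) ≈ 0.029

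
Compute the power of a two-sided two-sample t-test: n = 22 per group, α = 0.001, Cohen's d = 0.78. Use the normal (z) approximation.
Power ≈ 0.24

Power calculation (two-sample t-test, normal approximation):
z_β = d · √(n/2) - z_{α/2}
z_β = 0.78 · √(22/2) - 3.291
z_β = 0.78 · 3.317 - 3.291
z_β = -0.704

Power = Φ(z_β) = Φ(-0.704) ≈ 0.241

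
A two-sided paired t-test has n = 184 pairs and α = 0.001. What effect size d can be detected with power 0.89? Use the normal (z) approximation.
d ≈ 0.33

Minimum detectable effect (paired t-test, normal approximation):
d = (z_{α/2} + z_β) / √n
d = (3.291 + 1.227) / √184
d = 4.517 / 13.565
d ≈ 0.33

By Cohen's convention (0.2 small / 0.5 medium / 0.8 large): small effect.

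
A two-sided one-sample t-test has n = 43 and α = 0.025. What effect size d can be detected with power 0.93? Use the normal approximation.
d ≈ 0.57

Minimum detectable effect (one-sample t-test, normal approximation):
d = (z_{α/2} + z_β) / √n
d = (2.241 + 1.476) / √43
d = 3.717 / 6.557
d ≈ 0.57

By Cohen's convention (0.2 small / 0.5 medium / 0.8 large): medium effect.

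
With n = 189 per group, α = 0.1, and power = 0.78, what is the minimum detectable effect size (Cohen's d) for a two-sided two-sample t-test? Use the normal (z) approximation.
d ≈ 0.25

Minimum detectable effect (two-sample t-test, normal approximation):
d = (z_{α/2} + z_β) / √(n/2)
d = (1.645 + 0.772) / √(189/2)
d = 2.417 / 9.721
d ≈ 0.25

By Cohen's convention (0.2 small / 0.5 medium / 0.8 large): small effect.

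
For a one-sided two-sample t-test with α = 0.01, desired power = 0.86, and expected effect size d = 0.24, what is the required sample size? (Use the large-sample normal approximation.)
n = 403 per group

Sample size formula (two-sample t-test, normal approximation):
n = 2 · ((z_α + z_β) / d)²

z_α = 2.326 (for α = 0.01, one-sided)
z_β = 1.080 (for power = 0.86)
d = 0.24

n = 2 · ((2.326 + 1.080) / 0.24)²
n = 2 · (14.192)²
n ≈ 402.83
Round up to the next whole number: n = 403 per group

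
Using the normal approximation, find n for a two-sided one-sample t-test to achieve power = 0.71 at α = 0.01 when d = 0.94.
n = 12

Sample size formula (one-sample t-test, normal approximation):
n = ((z_{α/2} + z_β) / d)²

z_{α/2} = 2.576 (for α = 0.01, two-sided)
z_β = 0.553 (for power = 0.71)
d = 0.94

n = ((2.576 + 0.553) / 0.94)²
n = (3.329)²
n ≈ 11.08
Round up to the next whole number: n = 12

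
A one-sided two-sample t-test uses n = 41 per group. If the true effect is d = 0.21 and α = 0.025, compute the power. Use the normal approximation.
Power ≈ 0.16

Power calculation (two-sample t-test, normal approximation):
z_β = d · √(n/2) - z_α
z_β = 0.21 · √(41/2) - 1.960
z_β = 0.21 · 4.528 - 1.960
z_β = -1.009

Power = Φ(z_β) = Φ(-1.009) ≈ 0.156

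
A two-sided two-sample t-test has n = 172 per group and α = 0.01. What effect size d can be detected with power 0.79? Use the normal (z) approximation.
d ≈ 0.36

Minimum detectable effect (two-sample t-test, normal approximation):
d = (z_{α/2} + z_β) / √(n/2)
d = (2.576 + 0.806) / √(172/2)
d = 3.382 / 9.274
d ≈ 0.36

By Cohen's convention (0.2 small / 0.5 medium / 0.8 large): small effect.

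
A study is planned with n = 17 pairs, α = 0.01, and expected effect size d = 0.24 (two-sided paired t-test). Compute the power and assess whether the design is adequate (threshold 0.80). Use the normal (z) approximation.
Power ≈ 0.06; the study is underpowered (power < 0.80)

Power calculation (paired t-test, normal approximation):
z_β = d · √n - z_{α/2}
z_β = 0.24 · √17 - 2.576
z_β = 0.24 · 4.123 - 2.576
z_β = -1.586

Power = Φ(z_β) = Φ(-1.586) ≈ 0.056

Effect size d = 0.24 is small by Cohen's convention (0.2/0.5/0.8).

Threshold: power ≥ 0.80 is conventionally adequate.
Power ≈ 0.06 → the study is underpowered (power < 0.80).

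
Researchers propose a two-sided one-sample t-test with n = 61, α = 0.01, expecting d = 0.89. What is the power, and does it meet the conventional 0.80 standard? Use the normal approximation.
Power ≈ 1.00; the study is adequately powered (power ≥ 0.80)

Power calculation (one-sample t-test, normal approximation):
z_β = d · √n - z_{α/2}
z_β = 0.89 · √61 - 2.576
z_β = 0.89 · 7.810 - 2.576
z_β = 4.375

Power = Φ(z_β) = Φ(4.375) ≈ 1.000

Effect size d = 0.89 is large by Cohen's convention (0.2/0.5/0.8).

Threshold: power ≥ 0.80 is conventionally adequate.
Power ≈ 1.00 → the study is adequately powered (power ≥ 0.80).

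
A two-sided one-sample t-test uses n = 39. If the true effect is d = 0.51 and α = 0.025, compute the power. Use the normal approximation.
Power ≈ 0.83

Power calculation (one-sample t-test, normal approximation):
z_β = d · √n - z_{α/2}
z_β = 0.51 · √39 - 2.241
z_β = 0.51 · 6.245 - 2.241
z_β = 0.944

Power = Φ(z_β) = Φ(0.944) ≈ 0.827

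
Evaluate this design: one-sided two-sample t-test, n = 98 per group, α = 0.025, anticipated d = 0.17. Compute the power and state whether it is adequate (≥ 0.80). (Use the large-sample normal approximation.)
Power ≈ 0.22; the study is underpowered (power < 0.80)

Power calculation (two-sample t-test, normal approximation):
z_β = d · √(n/2) - z_α
z_β = 0.17 · √(98/2) - 1.960
z_β = 0.17 · 7.000 - 1.960
z_β = -0.770

Power = Φ(z_β) = Φ(-0.770) ≈ 0.221

Effect size d = 0.17 is very small by Cohen's convention (0.2/0.5/0.8).

Threshold: power ≥ 0.80 is conventionally adequate.
Power ≈ 0.22 → the study is underpowered (power < 0.80).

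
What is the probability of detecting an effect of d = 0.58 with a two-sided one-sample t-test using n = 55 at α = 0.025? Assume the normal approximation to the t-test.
Power ≈ 0.98

Power calculation (one-sample t-test, normal approximation):
z_β = d · √n - z_{α/2}
z_β = 0.58 · √55 - 2.241
z_β = 0.58 · 7.416 - 2.241
z_β = 2.060

Power = Φ(z_β) = Φ(2.060) ≈ 0.980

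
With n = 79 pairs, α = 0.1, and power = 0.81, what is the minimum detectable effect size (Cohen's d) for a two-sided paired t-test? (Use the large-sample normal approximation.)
d ≈ 0.28

Minimum detectable effect (paired t-test, normal approximation):
d = (z_{α/2} + z_β) / √n
d = (1.645 + 0.878) / √79
d = 2.523 / 8.888
d ≈ 0.28

By Cohen's convention (0.2 small / 0.5 medium / 0.8 large): small effect.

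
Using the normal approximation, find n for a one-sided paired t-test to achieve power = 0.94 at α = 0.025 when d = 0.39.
n = 82 pairs

Sample size formula (paired t-test, normal approximation):
n = ((z_α + z_β) / d)²

z_α = 1.960 (for α = 0.025, one-sided)
z_β = 1.555 (for power = 0.94)
d = 0.39

n = ((1.960 + 1.555) / 0.39)²
n = (9.013)²
n ≈ 81.23
Round up to the next whole number: n = 82 pairs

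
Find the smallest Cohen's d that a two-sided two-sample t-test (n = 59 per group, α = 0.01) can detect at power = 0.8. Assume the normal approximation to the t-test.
d ≈ 0.63

Minimum detectable effect (two-sample t-test, normal approximation):
d = (z_{α/2} + z_β) / √(n/2)
d = (2.576 + 0.842) / √(59/2)
d = 3.417 / 5.431
d ≈ 0.63

By Cohen's convention (0.2 small / 0.5 medium / 0.8 large): medium effect.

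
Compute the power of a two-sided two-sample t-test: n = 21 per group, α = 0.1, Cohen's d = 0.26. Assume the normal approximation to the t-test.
Power ≈ 0.21

Power calculation (two-sample t-test, normal approximation):
z_β = d · √(n/2) - z_{α/2}
z_β = 0.26 · √(21/2) - 1.645
z_β = 0.26 · 3.240 - 1.645
z_β = -0.802

Power = Φ(z_β) = Φ(-0.802) ≈ 0.211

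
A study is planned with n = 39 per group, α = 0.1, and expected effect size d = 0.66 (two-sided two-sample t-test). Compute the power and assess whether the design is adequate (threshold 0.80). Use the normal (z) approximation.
Power ≈ 0.90; the study is adequately powered (power ≥ 0.80)

Power calculation (two-sample t-test, normal approximation):
z_β = d · √(n/2) - z_{α/2}
z_β = 0.66 · √(39/2) - 1.645
z_β = 0.66 · 4.416 - 1.645
z_β = 1.270

Power = Φ(z_β) = Φ(1.270) ≈ 0.898

Effect size d = 0.66 is medium by Cohen's convention (0.2/0.5/0.8).

Threshold: power ≥ 0.80 is conventionally adequate.
Power ≈ 0.90 → the study is adequately powered (power ≥ 0.80).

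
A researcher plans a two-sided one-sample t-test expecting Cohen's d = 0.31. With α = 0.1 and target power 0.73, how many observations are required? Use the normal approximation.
n = 54

Sample size formula (one-sample t-test, normal approximation):
n = ((z_{α/2} + z_β) / d)²

z_{α/2} = 1.645 (for α = 0.1, two-sided)
z_β = 0.613 (for power = 0.73)
d = 0.31

n = ((1.645 + 0.613) / 0.31)²
n = (7.284)²
n ≈ 53.06
Round up to the next whole number: n = 54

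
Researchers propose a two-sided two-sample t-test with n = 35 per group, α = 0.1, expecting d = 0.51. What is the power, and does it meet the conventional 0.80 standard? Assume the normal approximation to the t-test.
Power ≈ 0.69; the study is underpowered (power < 0.80)

Power calculation (two-sample t-test, normal approximation):
z_β = d · √(n/2) - z_{α/2}
z_β = 0.51 · √(35/2) - 1.645
z_β = 0.51 · 4.183 - 1.645
z_β = 0.489

Power = Φ(z_β) = Φ(0.489) ≈ 0.687

Effect size d = 0.51 is medium by Cohen's convention (0.2/0.5/0.8).

Threshold: power ≥ 0.80 is conventionally adequate.
Power ≈ 0.69 → the study is underpowered (power < 0.80).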